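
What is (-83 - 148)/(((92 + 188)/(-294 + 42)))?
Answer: 2079/10 ≈ 207.90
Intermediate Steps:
(-83 - 148)/(((92 + 188)/(-294 + 42))) = -231/(280/(-252)) = -231/(280*(-1/252)) = -231/(-10/9) = -231*(-9/10) = 2079/10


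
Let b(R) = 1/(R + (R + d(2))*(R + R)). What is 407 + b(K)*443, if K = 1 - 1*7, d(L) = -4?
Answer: 46841/114 ≈ 410.89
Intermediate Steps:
K = -6 (K = 1 - 7 = -6)
b(R) = 1/(R + 2*R*(-4 + R)) (b(R) = 1/(R + (R - 4)*(R + R)) = 1/(R + (-4 + R)*(2*R)) = 1/(R + 2*R*(-4 + R)))
407 + b(K)*443 = 407 + (1/((-6)*(-7 + 2*(-6))))*443 = 407 - 1/(6*(-7 - 12))*443 = 407 - 1/6/(-19)*443 = 407 - 1/6*(-1/19)*443 = 407 + (1/114)*443 = 407 + 443/114 = 46841/114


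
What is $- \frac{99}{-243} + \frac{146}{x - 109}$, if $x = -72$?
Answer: $- \frac{1951}{4887} \approx -0.39922$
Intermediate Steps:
$- \frac{99}{-243} + \frac{146}{x - 109} = - \frac{99}{-243} + \frac{146}{-72 - 109} = \left(-99\right) \left(- \frac{1}{243}\right) + \frac{146}{-181} = \frac{11}{27} + 146 \left(- \frac{1}{181}\right) = \frac{11}{27} - \frac{146}{181} = - \frac{1951}{4887}$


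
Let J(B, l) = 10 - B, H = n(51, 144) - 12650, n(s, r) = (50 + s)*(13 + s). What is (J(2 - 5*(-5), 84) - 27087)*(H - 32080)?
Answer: 1037161664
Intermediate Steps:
n(s, r) = (13 + s)*(50 + s)
H = -6186 (H = (650 + 51**2 + 63*51) - 12650 = (650 + 2601 + 3213) - 12650 = 6464 - 12650 = -6186)
(J(2 - 5*(-5), 84) - 27087)*(H - 32080) = ((10 - (2 - 5*(-5))) - 27087)*(-6186 - 32080) = ((10 - (2 + 25)) - 27087)*(-38266) = ((10 - 1*27) - 27087)*(-38266) = ((10 - 27) - 27087)*(-38266) = (-17 - 27087)*(-38266) = -27104*(-38266) = 1037161664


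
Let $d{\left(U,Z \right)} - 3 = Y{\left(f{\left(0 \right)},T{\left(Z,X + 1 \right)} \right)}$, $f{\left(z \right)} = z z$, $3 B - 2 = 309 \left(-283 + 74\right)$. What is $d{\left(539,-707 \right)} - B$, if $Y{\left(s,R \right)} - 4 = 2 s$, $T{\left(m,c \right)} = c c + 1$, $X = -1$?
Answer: $\frac{64600}{3} \approx 21533.0$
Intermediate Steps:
$B = - \frac{64579}{3}$ ($B = \frac{2}{3} + \frac{309 \left(-283 + 74\right)}{3} = \frac{2}{3} + \frac{309 \left(-209\right)}{3} = \frac{2}{3} + \frac{1}{3} \left(-64581\right) = \frac{2}{3} - 21527 = - \frac{64579}{3} \approx -21526.0$)
$T{\left(m,c \right)} = 1 + c^{2}$ ($T{\left(m,c \right)} = c^{2} + 1 = 1 + c^{2}$)
$f{\left(z \right)} = z^{2}$
$Y{\left(s,R \right)} = 4 + 2 s$
$d{\left(U,Z \right)} = 7$ ($d{\left(U,Z \right)} = 3 + \left(4 + 2 \cdot 0^{2}\right) = 3 + \left(4 + 2 \cdot 0\right) = 3 + \left(4 + 0\right) = 3 + 4 = 7$)
$d{\left(539,-707 \right)} - B = 7 - - \frac{64579}{3} = 7 + \frac{64579}{3} = \frac{64600}{3}$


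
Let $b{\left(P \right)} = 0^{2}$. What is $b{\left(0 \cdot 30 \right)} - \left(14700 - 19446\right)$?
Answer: $4746$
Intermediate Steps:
$b{\left(P \right)} = 0$
$b{\left(0 \cdot 30 \right)} - \left(14700 - 19446\right) = 0 - \left(14700 - 19446\right) = 0 - -4746 = 0 + 4746 = 4746$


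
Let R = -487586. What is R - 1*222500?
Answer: -710086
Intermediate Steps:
R - 1*222500 = -487586 - 1*222500 = -487586 - 222500 = -710086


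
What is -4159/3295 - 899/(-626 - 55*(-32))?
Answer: -7678511/3736530 ≈ -2.0550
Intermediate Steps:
-4159/3295 - 899/(-626 - 55*(-32)) = -4159*1/3295 - 899/(-626 + 1760) = -4159/3295 - 899/1134 = -7678511/3736530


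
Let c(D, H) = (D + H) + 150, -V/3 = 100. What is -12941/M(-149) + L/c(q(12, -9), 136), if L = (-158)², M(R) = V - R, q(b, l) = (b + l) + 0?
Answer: 7509513/43639 ≈ 172.08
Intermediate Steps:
V = -300 (V = -3*100 = -300)
q(b, l) = b + l
M(R) = -300 - R
c(D, H) = 150 + D + H
L = 24964
-12941/M(-149) + L/c(q(12, -9), 136) = -12941/(-300 - 1*(-149)) + 24964/(150 + (12 - 9) + 136) = -12941/(-300 + 149) + 24964/(150 + 3 + 136) = -12941/(-151) + 24964/289 = -12941*(-1/151) + 24964*(1/289) = 12941/151 + 24964/289 = 7509513/43639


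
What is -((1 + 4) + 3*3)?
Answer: -14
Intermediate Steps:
-((1 + 4) + 3*3) = -(5 + 9) = -1*14 = -14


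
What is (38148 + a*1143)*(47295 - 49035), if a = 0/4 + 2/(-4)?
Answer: -65383110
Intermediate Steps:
a = -½ (a = 0*(¼) + 2*(-¼) = 0 - ½ = -½ ≈ -0.50000)
(38148 + a*1143)*(47295 - 49035) = (38148 - ½*1143)*(47295 - 49035) = (38148 - 1143/2)*(-1740) = (75153/2)*(-1740) = -65383110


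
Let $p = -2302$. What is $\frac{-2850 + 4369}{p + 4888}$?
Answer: $\frac{1519}{2586} \approx 0.58739$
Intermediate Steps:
$\frac{-2850 + 4369}{p + 4888} = \frac{-2850 + 4369}{-2302 + 4888} = \frac{1519}{2586}$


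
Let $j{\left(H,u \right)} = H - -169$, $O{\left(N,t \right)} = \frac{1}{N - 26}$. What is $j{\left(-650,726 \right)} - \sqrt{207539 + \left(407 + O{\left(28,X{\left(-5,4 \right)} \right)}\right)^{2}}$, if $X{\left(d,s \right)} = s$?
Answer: $-481 - \frac{\sqrt{1494381}}{2} \approx -1092.2$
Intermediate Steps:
$O{\left(N,t \right)} = \frac{1}{-26 + N}$
$j{\left(H,u \right)} = 169 + H$ ($j{\left(H,u \right)} = H + \left(-70 + 239\right) = H + 169 = 169 + H$)
$j{\left(-650,726 \right)} - \sqrt{207539 + \left(407 + O{\left(28,X{\left(-5,4 \right)} \right)}\right)^{2}} = \left(169 - 650\right) - \sqrt{207539 + \left(407 + \frac{1}{-26 + 28}\right)^{2}} = -481 - \sqrt{207539 + \left(407 + \frac{1}{2}\right)^{2}} = -481 - \sqrt{207539 + \left(\frac{815}{2}\right)^{2}} = -481 - \sqrt{207539 + \frac{664225}{4}} = -481 - \sqrt{\frac{1494381}{4}} = -481 - \frac{\sqrt{1494381}}{2}$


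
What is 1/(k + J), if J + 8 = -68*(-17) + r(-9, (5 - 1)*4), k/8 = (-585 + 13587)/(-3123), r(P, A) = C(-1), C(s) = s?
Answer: 1041/1159355 ≈ 0.00089791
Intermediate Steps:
r(P, A) = -1
k = -34672/1041 (k = 8*((-585 + 13587)/(-3123)) = 8*(13002*(-1/3123)) = 8*(-4334/1041) = -34672/1041 ≈ -33.306)
J = 1147 (J = -8 + (-68*(-17) - 1) = -8 + (1156 - 1) = -8 + 1155 = 1147)
1/(k + J) = 1/(-34672/1041 + 1147) = 1/(1159355/1041) = 1041/1159355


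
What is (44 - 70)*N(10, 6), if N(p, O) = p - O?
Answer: -104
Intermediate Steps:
(44 - 70)*N(10, 6) = (44 - 70)*(10 - 1*6) = -26*(10 - 6) = -26*4 = -104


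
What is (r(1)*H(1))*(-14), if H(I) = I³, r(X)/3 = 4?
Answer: -168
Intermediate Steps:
r(X) = 12 (r(X) = 3*4 = 12)
(r(1)*H(1))*(-14) = (12*1³)*(-14) = (12*1)*(-14) = 12*(-14) = -168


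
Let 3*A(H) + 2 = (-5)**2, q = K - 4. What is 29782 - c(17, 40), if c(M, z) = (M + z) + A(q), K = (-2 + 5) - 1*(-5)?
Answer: 89152/3 ≈ 29717.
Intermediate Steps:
K = 8 (K = 3 + 5 = 8)
q = 4 (q = 8 - 4 = 4)
A(H) = 23/3 (A(H) = -2/3 + (1/3)*(-5)**2 = -2/3 + (1/3)*25 = -2/3 + 25/3 = 23/3)
c(M, z) = 23/3 + M + z (c(M, z) = (M + z) + 23/3 = 23/3 + M + z)
29782 - c(17, 40) = 29782 - (23/3 + 17 + 40) = 29782 - 1*194/3 = 29782 - 194/3 = 89152/3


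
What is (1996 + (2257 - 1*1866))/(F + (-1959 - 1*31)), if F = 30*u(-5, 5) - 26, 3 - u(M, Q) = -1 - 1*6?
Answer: -217/156 ≈ -1.3910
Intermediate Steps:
u(M, Q) = 10 (u(M, Q) = 3 - (-1 - 1*6) = 3 - (-1 - 6) = 3 - 1*(-7) = 3 + 7 = 10)
F = 274 (F = 30*10 - 26 = 300 - 26 = 274)
(1996 + (2257 - 1*1866))/(F + (-1959 - 1*31)) = (1996 + (2257 - 1*1866))/(274 + (-1959 - 1*31)) = (1996 + (2257 - 1866))/(274 + (-1959 - 31)) = (1996 + 391)/(274 - 1990) = 2387/(-1716) = 2387*(-1/1716) = -217/156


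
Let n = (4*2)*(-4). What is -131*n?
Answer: 4192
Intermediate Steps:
n = -32 (n = 8*(-4) = -32)
-131*n = -131*(-32) = 4192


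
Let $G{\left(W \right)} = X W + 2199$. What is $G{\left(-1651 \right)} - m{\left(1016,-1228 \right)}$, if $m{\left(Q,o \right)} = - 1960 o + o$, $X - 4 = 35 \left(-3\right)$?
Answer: $-2236702$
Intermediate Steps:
$X = -101$ ($X = 4 + 35 \left(-3\right) = 4 - 105 = -101$)
$G{\left(W \right)} = 2199 - 101 W$ ($G{\left(W \right)} = - 101 W + 2199 = 2199 - 101 W$)
$m{\left(Q,o \right)} = - 1959 o$
$G{\left(-1651 \right)} - m{\left(1016,-1228 \right)} = \left(2199 - -166751\right) - \left(-1959\right) \left(-1228\right) = \left(2199 + 166751\right) - 2405652 = 168950 - 2405652 = -2236702$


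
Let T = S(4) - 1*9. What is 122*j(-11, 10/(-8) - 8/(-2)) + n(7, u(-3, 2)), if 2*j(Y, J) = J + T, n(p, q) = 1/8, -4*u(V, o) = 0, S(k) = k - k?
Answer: -3049/8 ≈ -381.13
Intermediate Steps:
S(k) = 0
u(V, o) = 0 (u(V, o) = -¼*0 = 0)
T = -9 (T = 0 - 1*9 = 0 - 9 = -9)
n(p, q) = ⅛
j(Y, J) = -9/2 + J/2 (j(Y, J) = (J - 9)/2 = (-9 + J)/2 = -9/2 + J/2)
122*j(-11, 10/(-8) - 8/(-2)) + n(7, u(-3, 2)) = 122*(-9/2 + (10/(-8) - 8/(-2))/2) + ⅛ = 122*(-9/2 + (10*(-⅛) - 8*(-½))/2) + ⅛ = 122*(-9/2 + (-5/4 + 4)/2) + ⅛ = 122*(-9/2 + (½)*(11/4)) + ⅛ = 122*(-9/2 + 11/8) + ⅛ = 122*(-25/8) + ⅛ = -1525/4 + ⅛ = -3049/8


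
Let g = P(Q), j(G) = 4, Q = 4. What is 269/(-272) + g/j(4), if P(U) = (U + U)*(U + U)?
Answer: 4083/272 ≈ 15.011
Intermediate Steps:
P(U) = 4*U² (P(U) = (2*U)*(2*U) = 4*U²)
g = 64 (g = 4*4² = 4*16 = 64)
269/(-272) + g/j(4) = 269/(-272) + 64/4 = 269*(-1/272) + 64*(¼) = -269/272 + 16 = 4083/272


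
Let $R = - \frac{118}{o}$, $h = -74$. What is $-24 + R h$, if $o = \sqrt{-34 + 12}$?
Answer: $-24 - \frac{4366 i \sqrt{22}}{11} \approx -24.0 - 1861.7 i$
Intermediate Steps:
$o = i \sqrt{22}$ ($o = \sqrt{-22} = i \sqrt{22} \approx 4.6904 i$)
$R = \frac{59 i \sqrt{22}}{11}$ ($R = - \frac{118}{i \sqrt{22}} = - 118 \left(- \frac{i \sqrt{22}}{22}\right) = \frac{59 i \sqrt{22}}{11} \approx 25.158 i$)
$-24 + R h = -24 + \frac{59 i \sqrt{22}}{11} \left(-74\right) = -24 - \frac{4366 i \sqrt{22}}{11}$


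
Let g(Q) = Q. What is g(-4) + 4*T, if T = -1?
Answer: -8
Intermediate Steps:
g(-4) + 4*T = -4 + 4*(-1) = -4 - 4 = -8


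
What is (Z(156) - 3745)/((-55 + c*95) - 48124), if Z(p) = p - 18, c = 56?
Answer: 3607/42859 ≈ 0.084160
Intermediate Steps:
Z(p) = -18 + p
(Z(156) - 3745)/((-55 + c*95) - 48124) = ((-18 + 156) - 3745)/((-55 + 56*95) - 48124) = (138 - 3745)/((-55 + 5320) - 48124) = -3607/(5265 - 48124) = -3607/(-42859) = -3607*(-1/42859) = 3607/42859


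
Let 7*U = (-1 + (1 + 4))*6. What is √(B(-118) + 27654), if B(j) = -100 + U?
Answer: √1350314/7 ≈ 166.00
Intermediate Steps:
U = 24/7 (U = ((-1 + (1 + 4))*6)/7 = ((-1 + 5)*6)/7 = (4*6)/7 = (⅐)*24 = 24/7 ≈ 3.4286)
B(j) = -676/7 (B(j) = -100 + 24/7 = -676/7)
√(B(-118) + 27654) = √(-676/7 + 27654) = √(192902/7) = √1350314/7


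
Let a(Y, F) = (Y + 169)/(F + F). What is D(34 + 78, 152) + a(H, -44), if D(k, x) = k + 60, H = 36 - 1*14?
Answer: 14945/88 ≈ 169.83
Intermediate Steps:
H = 22 (H = 36 - 14 = 22)
a(Y, F) = (169 + Y)/(2*F) (a(Y, F) = (169 + Y)/((2*F)) = (169 + Y)*(1/(2*F)) = (169 + Y)/(2*F))
D(k, x) = 60 + k
D(34 + 78, 152) + a(H, -44) = (60 + (34 + 78)) + (1/2)*(169 + 22)/(-44) = (60 + 112) + (1/2)*(-1/44)*191 = 172 - 191/88 = 14945/88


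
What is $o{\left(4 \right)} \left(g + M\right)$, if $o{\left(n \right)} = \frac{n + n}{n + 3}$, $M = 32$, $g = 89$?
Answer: $\frac{968}{7} \approx 138.29$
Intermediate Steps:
$o{\left(n \right)} = \frac{2 n}{3 + n}$
$o{\left(4 \right)} \left(g + M\right) = 2 \cdot 4 \frac{1}{3 + 4} \left(89 + 32\right) = 2 \cdot 4 \cdot \frac{1}{7} \cdot 121 = \frac{8}{7} \cdot 121 = \frac{968}{7}$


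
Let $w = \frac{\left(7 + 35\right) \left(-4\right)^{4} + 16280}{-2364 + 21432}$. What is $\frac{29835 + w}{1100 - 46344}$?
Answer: $- \frac{142230203}{215678148} \approx -0.65946$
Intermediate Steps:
$w = \frac{6758}{4767}$ ($w = \frac{42 \cdot 256 + 16280}{19068} = \left(10752 + 16280\right) \frac{1}{19068} = 27032 \cdot \frac{1}{19068} = \frac{6758}{4767} \approx 1.4177$)
$\frac{29835 + w}{1100 - 46344} = \frac{29835 + \frac{6758}{4767}}{1100 - 46344} = \frac{142230203}{4767 \left(-45244\right)} = \frac{142230203}{4767} \left(- \frac{1}{45244}\right) = - \frac{142230203}{215678148}$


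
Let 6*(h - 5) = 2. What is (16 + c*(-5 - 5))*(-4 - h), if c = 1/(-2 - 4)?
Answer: -1484/9 ≈ -164.89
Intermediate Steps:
h = 16/3 (h = 5 + (1/6)*2 = 5 + 1/3 = 16/3 ≈ 5.3333)
c = -1/6 (c = 1/(-6) = -1/6 ≈ -0.16667)
(16 + c*(-5 - 5))*(-4 - h) = (16 - (-5 - 5)/6)*(-4 - 1*16/3) = (16 - 1/6*(-10))*(-4 - 16/3) = (16 + 5/3)*(-28/3) = (53/3)*(-28/3) = -1484/9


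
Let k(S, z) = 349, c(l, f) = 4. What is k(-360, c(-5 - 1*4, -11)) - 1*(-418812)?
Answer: 419161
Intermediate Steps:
k(-360, c(-5 - 1*4, -11)) - 1*(-418812) = 349 - 1*(-418812) = 349 + 418812 = 419161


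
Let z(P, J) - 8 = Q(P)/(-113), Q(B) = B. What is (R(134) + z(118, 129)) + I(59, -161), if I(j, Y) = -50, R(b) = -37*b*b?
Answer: -75078900/113 ≈ -6.6442e+5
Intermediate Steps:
z(P, J) = 8 - P/113 (z(P, J) = 8 + P/(-113) = 8 + P*(-1/113) = 8 - P/113)
R(b) = -37*b²
(R(134) + z(118, 129)) + I(59, -161) = (-37*134² + (8 - 1/113*118)) - 50 = (-37*17956 + (8 - 118/113)) - 50 = (-664372 + 786/113) - 50 = -75073250/113 - 50 = -75078900/113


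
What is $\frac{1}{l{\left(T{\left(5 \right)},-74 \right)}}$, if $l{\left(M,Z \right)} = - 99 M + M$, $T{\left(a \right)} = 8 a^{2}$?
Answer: $- \frac{1}{19600} \approx -5.102 \cdot 10^{-5}$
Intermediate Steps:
$l{\left(M,Z \right)} = - 98 M$
$\frac{1}{l{\left(T{\left(5 \right)},-74 \right)}} = \frac{1}{\left(-98\right) 8 \cdot 5^{2}} = \frac{1}{\left(-98\right) 8 \cdot 25} = \frac{1}{\left(-98\right) 200} = \frac{1}{-19600} = - \frac{1}{19600}$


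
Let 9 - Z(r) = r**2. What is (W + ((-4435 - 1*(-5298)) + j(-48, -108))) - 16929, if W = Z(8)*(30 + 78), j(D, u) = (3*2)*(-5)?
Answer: -22036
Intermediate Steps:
Z(r) = 9 - r**2
j(D, u) = -30 (j(D, u) = 6*(-5) = -30)
W = -5940 (W = (9 - 1*8**2)*(30 + 78) = (9 - 1*64)*108 = (9 - 64)*108 = -55*108 = -5940)
(W + ((-4435 - 1*(-5298)) + j(-48, -108))) - 16929 = (-5940 + ((-4435 - 1*(-5298)) - 30)) - 16929 = (-5940 + ((-4435 + 5298) - 30)) - 16929 = (-5940 + (863 - 30)) - 16929 = (-5940 + 833) - 16929 = -5107 - 16929 = -22036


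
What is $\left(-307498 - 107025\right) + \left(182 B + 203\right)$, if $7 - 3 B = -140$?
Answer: $-405402$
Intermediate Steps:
$B = 49$ ($B = \frac{7}{3} - - \frac{140}{3} = \frac{7}{3} + \frac{140}{3} = 49$)
$\left(-307498 - 107025\right) + \left(182 B + 203\right) = \left(-307498 - 107025\right) + \left(182 \cdot 49 + 203\right) = -414523 + \left(8918 + 203\right) = -414523 + 9121 = -405402$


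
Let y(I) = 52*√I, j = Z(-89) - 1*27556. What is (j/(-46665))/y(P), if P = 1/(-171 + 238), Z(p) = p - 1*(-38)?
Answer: 27607*√67/2426580 ≈ 0.093124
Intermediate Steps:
Z(p) = 38 + p (Z(p) = p + 38 = 38 + p)
j = -27607 (j = (38 - 89) - 1*27556 = -51 - 27556 = -27607)
P = 1/67 ≈ 0.014925
(j/(-46665))/y(P) = (-27607/(-46665))/((52*√(1/67))) = (-27607*(-1/46665))/((52*(√67/67))) = 27607/(46665*((52*√67/67))) = 27607*(√67/52)/46665 = 27607*√67/2426580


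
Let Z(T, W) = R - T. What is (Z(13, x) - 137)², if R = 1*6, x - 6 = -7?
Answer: 20736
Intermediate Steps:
x = -1 (x = 6 - 7 = -1)
R = 6
Z(T, W) = 6 - T
(Z(13, x) - 137)² = ((6 - 1*13) - 137)² = ((6 - 13) - 137)² = (-7 - 137)² = (-144)² = 20736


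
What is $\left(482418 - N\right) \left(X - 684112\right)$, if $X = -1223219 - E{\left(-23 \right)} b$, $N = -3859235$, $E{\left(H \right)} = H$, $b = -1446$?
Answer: $-8425364053617$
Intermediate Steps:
$X = -1256477$ ($X = -1223219 - \left(-23\right) \left(-1446\right) = -1223219 - 33258 = -1256477$)
$\left(482418 - N\right) \left(X - 684112\right) = \left(482418 - -3859235\right) \left(-1256477 - 684112\right) = \left(482418 + 3859235\right) \left(-1940589\right) = 4341653 \left(-1940589\right) = -8425364053617$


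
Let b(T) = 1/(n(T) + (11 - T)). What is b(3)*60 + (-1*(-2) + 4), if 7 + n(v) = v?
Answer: 21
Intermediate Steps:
n(v) = -7 + v
b(T) = 1/4 (b(T) = 1/((-7 + T) + (11 - T)) = 1/4)
b(3)*60 + (-1*(-2) + 4) = (1/4)*60 + (-1*(-2) + 4) = 15 + (2 + 4) = 15 + 6 = 21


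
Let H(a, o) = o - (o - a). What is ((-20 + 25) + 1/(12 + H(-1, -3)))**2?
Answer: 3136/121 ≈ 25.917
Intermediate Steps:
H(a, o) = a (H(a, o) = o + (a - o) = a)
((-20 + 25) + 1/(12 + H(-1, -3)))**2 = ((-20 + 25) + 1/(12 - 1))**2 = (5 + 1/11)**2 = (56/11)**2 = 3136/121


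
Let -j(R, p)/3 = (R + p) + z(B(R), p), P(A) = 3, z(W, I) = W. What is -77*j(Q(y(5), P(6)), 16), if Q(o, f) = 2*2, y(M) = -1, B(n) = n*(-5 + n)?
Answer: 3696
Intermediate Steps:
Q(o, f) = 4
j(R, p) = -3*R - 3*p - 3*R*(-5 + R) (j(R, p) = -3*((R + p) + R*(-5 + R)) = -3*(R + p + R*(-5 + R)) = -3*R - 3*p - 3*R*(-5 + R))
-77*j(Q(y(5), P(6)), 16) = -77*(-3*16 - 3*4**2 + 12*4) = -77*(-48 - 3*16 + 48) = -77*(-48 - 48 + 48) = -77*(-48) = 3696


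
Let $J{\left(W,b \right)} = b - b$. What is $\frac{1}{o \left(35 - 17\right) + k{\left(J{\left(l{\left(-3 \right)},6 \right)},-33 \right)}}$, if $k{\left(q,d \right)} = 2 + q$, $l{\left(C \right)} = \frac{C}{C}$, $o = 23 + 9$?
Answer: $\frac{1}{578} \approx 0.0017301$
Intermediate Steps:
$o = 32$
$l{\left(C \right)} = 1$
$J{\left(W,b \right)} = 0$
$\frac{1}{o \left(35 - 17\right) + k{\left(J{\left(l{\left(-3 \right)},6 \right)},-33 \right)}} = \frac{1}{32 \left(35 - 17\right) + \left(2 + 0\right)} = \frac{1}{32 \cdot 18 + 2} = \frac{1}{576 + 2} = \frac{1}{578}$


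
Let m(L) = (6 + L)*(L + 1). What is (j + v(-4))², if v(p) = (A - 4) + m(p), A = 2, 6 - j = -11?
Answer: 81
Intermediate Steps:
j = 17 (j = 6 - 1*(-11) = 6 + 11 = 17)
m(L) = (1 + L)*(6 + L) (m(L) = (6 + L)*(1 + L) = (1 + L)*(6 + L))
v(p) = 4 + p² + 7*p (v(p) = (2 - 4) + (6 + p² + 7*p) = -2 + (6 + p² + 7*p) = 4 + p² + 7*p)
(j + v(-4))² = (17 + (4 + (-4)² + 7*(-4)))² = (17 + (4 + 16 - 28))² = (17 - 8)² = 9² = 81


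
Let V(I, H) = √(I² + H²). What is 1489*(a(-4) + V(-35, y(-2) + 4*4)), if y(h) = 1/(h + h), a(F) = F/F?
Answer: 1489 + 10423*√481/4 ≈ 58638.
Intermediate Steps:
a(F) = 1
y(h) = 1/(2*h)
V(I, H) = √(H² + I²)
1489*(a(-4) + V(-35, y(-2) + 4*4)) = 1489*(1 + √(((½)/(-2) + 4*4)² + (-35)²)) = 1489*(1 + √(((½)*(-½) + 16)² + 1225)) = 1489*(1 + √((-¼ + 16)² + 1225)) = 1489*(1 + √((63/4)² + 1225)) = 1489*(1 + √(3969/16 + 1225)) = 1489*(1 + √(23569/16)) = 1489*(1 + 7*√481/4) = 1489 + 10423*√481/4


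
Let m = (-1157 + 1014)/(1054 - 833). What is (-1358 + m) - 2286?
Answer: -61959/17 ≈ -3644.6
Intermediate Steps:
m = -11/17 (m = -143/221 = -143*1/221 = -11/17 ≈ -0.64706)
(-1358 + m) - 2286 = (-1358 - 11/17) - 2286 = -23097/17 - 2286 = -61959/17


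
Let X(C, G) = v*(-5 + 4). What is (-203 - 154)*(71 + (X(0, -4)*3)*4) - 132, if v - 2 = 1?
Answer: -12627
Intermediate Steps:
v = 3 (v = 2 + 1 = 3)
X(C, G) = -3 (X(C, G) = 3*(-5 + 4) = 3*(-1) = -3)
(-203 - 154)*(71 + (X(0, -4)*3)*4) - 132 = (-203 - 154)*(71 - 3*3*4) - 132 = -357*(71 - 9*4) - 132 = -357*(71 - 36) - 132 = -357*35 - 132 = -12495 - 132 = -12627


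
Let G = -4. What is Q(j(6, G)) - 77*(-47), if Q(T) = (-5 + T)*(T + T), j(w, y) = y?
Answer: 3691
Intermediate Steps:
Q(T) = 2*T*(-5 + T) (Q(T) = (-5 + T)*(2*T) = 2*T*(-5 + T))
Q(j(6, G)) - 77*(-47) = 2*(-4)*(-5 - 4) - 77*(-47) = 2*(-4)*(-9) + 3619 = 72 + 3619 = 3691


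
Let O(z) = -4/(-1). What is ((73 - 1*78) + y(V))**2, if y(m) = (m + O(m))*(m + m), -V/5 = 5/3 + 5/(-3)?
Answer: 25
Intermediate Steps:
O(z) = 4 (O(z) = -4*(-1) = 4)
V = 0 (V = -5*(5/3 + 5/(-3)) = -5*(5*(1/3) + 5*(-1/3)) = -5*(5/3 - 5/3) = -5*0 = 0)
y(m) = 2*m*(4 + m) (y(m) = (m + 4)*(m + m) = (4 + m)*(2*m) = 2*m*(4 + m))
((73 - 1*78) + y(V))**2 = ((73 - 1*78) + 2*0*(4 + 0))**2 = ((73 - 78) + 2*0*4)**2 = (-5 + 0)**2 = (-5)**2 = 25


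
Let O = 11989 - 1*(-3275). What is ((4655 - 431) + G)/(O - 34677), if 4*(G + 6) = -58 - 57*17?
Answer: -15845/77652 ≈ -0.20405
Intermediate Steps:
G = -1051/4 (G = -6 + (-58 - 57*17)/4 = -6 + (-58 - 969)/4 = -6 + (¼)*(-1027) = -6 - 1027/4 = -1051/4 ≈ -262.75)
O = 15264 (O = 11989 + 3275 = 15264)
((4655 - 431) + G)/(O - 34677) = ((4655 - 431) - 1051/4)/(15264 - 34677) = (4224 - 1051/4)/(-19413) = (15845/4)*(-1/19413) = -15845/77652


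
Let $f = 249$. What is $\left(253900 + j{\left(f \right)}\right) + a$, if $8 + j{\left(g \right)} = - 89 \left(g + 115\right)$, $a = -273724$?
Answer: $-52228$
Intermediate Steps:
$j{\left(g \right)} = -10243 - 89 g$ ($j{\left(g \right)} = -8 - 89 \left(g + 115\right) = -8 - 89 \left(115 + g\right) = -8 - \left(10235 + 89 g\right) = -10243 - 89 g$)
$\left(253900 + j{\left(f \right)}\right) + a = \left(253900 - 32404\right) - 273724 = 221496 - 273724 = -52228$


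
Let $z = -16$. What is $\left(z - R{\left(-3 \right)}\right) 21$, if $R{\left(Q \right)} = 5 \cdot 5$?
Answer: $-861$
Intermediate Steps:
$R{\left(Q \right)} = 25$
$\left(z - R{\left(-3 \right)}\right) 21 = \left(-16 - 25\right) 21 = \left(-41\right) 21 = -861$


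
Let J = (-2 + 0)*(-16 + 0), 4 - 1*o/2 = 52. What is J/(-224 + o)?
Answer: -⅒ ≈ -0.10000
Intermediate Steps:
o = -96 (o = 8 - 2*52 = 8 - 104 = -96)
J = 32 (J = -2*(-16) = 32)
J/(-224 + o) = 32/(-224 - 96) = 32/(-320) = 32*(-1/320) = -⅒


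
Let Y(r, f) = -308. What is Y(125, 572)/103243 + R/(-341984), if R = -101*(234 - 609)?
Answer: -573665671/5043922016 ≈ -0.11373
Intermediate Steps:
R = 37875 (R = -101*(-375) = 37875)
Y(125, 572)/103243 + R/(-341984) = -308/103243 + 37875/(-341984) = -308*1/103243 + 37875*(-1/341984) = -44/14749 - 37875/341984 = -573665671/5043922016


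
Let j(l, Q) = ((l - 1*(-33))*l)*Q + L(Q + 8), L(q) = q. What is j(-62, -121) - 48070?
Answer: -265741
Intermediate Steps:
j(l, Q) = 8 + Q + Q*l*(33 + l) (j(l, Q) = ((l - 1*(-33))*l)*Q + (Q + 8) = ((l + 33)*l)*Q + (8 + Q) = ((33 + l)*l)*Q + (8 + Q) = (l*(33 + l))*Q + (8 + Q) = Q*l*(33 + l) + (8 + Q) = 8 + Q + Q*l*(33 + l))
j(-62, -121) - 48070 = (8 - 121 - 121*(-62)² + 33*(-121)*(-62)) - 48070 = (8 - 121 - 121*3844 + 247566) - 48070 = (8 - 121 - 465124 + 247566) - 48070 = -217671 - 48070 = -265741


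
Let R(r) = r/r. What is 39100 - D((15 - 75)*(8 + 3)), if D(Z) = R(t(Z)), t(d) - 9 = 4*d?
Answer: 39099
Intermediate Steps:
t(d) = 9 + 4*d
R(r) = 1
D(Z) = 1
39100 - D((15 - 75)*(8 + 3)) = 39100 - 1*1 = 39100 - 1 = 39099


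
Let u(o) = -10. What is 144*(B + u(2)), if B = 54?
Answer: 6336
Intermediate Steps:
144*(B + u(2)) = 144*(54 - 10) = 144*44 = 6336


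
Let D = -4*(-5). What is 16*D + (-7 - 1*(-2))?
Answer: 315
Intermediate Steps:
D = 20
16*D + (-7 - 1*(-2)) = 16*20 + (-7 - 1*(-2)) = 320 + (-7 + 2) = 320 - 5 = 315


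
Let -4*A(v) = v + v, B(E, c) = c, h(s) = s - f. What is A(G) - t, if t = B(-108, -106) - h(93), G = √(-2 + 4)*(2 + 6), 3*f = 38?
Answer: 559/3 - 4*√2 ≈ 180.68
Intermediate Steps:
f = 38/3 (f = (⅓)*38 = 38/3 ≈ 12.667)
h(s) = -38/3 + s (h(s) = s - 1*38/3 = s - 38/3 = -38/3 + s)
G = 8*√2 (G = √2*8 = 8*√2 ≈ 11.314)
t = -559/3 (t = -106 - (-38/3 + 93) = -106 - 1*241/3 = -106 - 241/3 = -559/3 ≈ -186.33)
A(v) = -v/2 (A(v) = -(v + v)/4 = -v/2)
A(G) - t = -4*√2 - 1*(-559/3) = -4*√2 + 559/3 = 559/3 - 4*√2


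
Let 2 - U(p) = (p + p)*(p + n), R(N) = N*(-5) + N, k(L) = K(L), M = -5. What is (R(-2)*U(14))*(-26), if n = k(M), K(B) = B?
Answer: 52000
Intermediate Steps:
k(L) = L
R(N) = -4*N (R(N) = -5*N + N = -4*N)
n = -5
U(p) = 2 - 2*p*(-5 + p) (U(p) = 2 - (p + p)*(p - 5) = 2 - 2*p*(-5 + p))
(R(-2)*U(14))*(-26) = ((-4*(-2))*(2 - 2*14² + 10*14))*(-26) = (8*(2 - 2*196 + 140))*(-26) = (8*(2 - 392 + 140))*(-26) = (8*(-250))*(-26) = -2000*(-26) = 52000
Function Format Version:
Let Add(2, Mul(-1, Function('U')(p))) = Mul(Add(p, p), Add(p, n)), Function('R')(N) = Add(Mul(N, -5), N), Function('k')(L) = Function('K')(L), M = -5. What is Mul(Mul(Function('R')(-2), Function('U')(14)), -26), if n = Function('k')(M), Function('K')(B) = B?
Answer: 52000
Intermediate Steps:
Function('k')(L) = L
Function('R')(N) = Mul(-4, N) (Function('R')(N) = Add(Mul(-5, N), N) = Mul(-4, N))
n = -5
Function('U')(p) = Add(2, Mul(-2, p, Add(-5, p))) (Function('U')(p) = Add(2, Mul(-1, Mul(Add(p, p), Add(p, -5)))) = Add(2, Mul(-1, Mul(Mul(2, p), Add(-5, p)))) = Add(2, Mul(-1, Mul(2, p, Add(-5, p)))) = Add(2, Mul(-2, p, Add(-5, p))))
Mul(Mul(Function('R')(-2), Function('U')(14)), -26) = Mul(Mul(Mul(-4, -2), Add(2, Mul(-2, Pow(14, 2)), Mul(10, 14))), -26) = Mul(Mul(8, Add(2, Mul(-2, 196), 140)), -26) = Mul(Mul(8, Add(2, -392, 140)), -26) = Mul(Mul(8, -250), -26) = Mul(-2000, -26) = 52000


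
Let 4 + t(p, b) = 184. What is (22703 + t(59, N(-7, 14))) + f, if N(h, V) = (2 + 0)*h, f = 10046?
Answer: 32929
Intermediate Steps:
N(h, V) = 2*h
t(p, b) = 180 (t(p, b) = -4 + 184 = 180)
(22703 + t(59, N(-7, 14))) + f = (22703 + 180) + 10046 = 22883 + 10046 = 32929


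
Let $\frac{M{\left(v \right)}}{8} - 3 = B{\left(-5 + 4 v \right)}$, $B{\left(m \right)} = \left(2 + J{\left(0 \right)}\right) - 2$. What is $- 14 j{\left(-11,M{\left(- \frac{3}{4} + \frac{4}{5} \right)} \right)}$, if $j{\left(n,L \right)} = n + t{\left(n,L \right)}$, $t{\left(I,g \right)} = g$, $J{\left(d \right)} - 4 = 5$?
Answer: $-1190$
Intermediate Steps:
$J{\left(d \right)} = 9$ ($J{\left(d \right)} = 4 + 5 = 9$)
$B{\left(m \right)} = 9$ ($B{\left(m \right)} = \left(2 + 9\right) - 2 = 11 - 2 = 9$)
$M{\left(v \right)} = 96$ ($M{\left(v \right)} = 24 + 8 \cdot 9 = 24 + 72 = 96$)
$j{\left(n,L \right)} = L + n$ ($j{\left(n,L \right)} = n + L = L + n$)
$- 14 j{\left(-11,M{\left(- \frac{3}{4} + \frac{4}{5} \right)} \right)} = - 14 \left(96 - 11\right) = \left(-14\right) 85 = -1190$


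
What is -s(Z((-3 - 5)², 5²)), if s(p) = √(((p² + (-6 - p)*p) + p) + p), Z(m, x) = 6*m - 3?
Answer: -2*I*√381 ≈ -39.038*I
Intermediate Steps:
Z(m, x) = -3 + 6*m
s(p) = √(p² + 2*p + p*(-6 - p)) (s(p) = √(((p² + p*(-6 - p)) + p) + p) = √((p + p² + p*(-6 - p)) + p) = √(p² + 2*p + p*(-6 - p)))
-s(Z((-3 - 5)², 5²)) = -2*√(-(-3 + 6*(-3 - 5)²)) = -2*√(-(-3 + 6*(-8)²)) = -2*√(-(-3 + 6*64)) = -2*√(-(-3 + 384)) = -2*√(-1*381) = -2*√(-381) = -2*I*√381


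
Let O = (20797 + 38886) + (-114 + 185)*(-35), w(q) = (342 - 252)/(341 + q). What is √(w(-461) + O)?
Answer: 3*√25421/2 ≈ 239.16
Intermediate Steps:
w(q) = 90/(341 + q)
O = 57198 (O = 59683 + 71*(-35) = 59683 - 2485 = 57198)
√(w(-461) + O) = √(90/(341 - 461) + 57198) = √(90/(-120) + 57198) = √(90*(-1/120) + 57198) = √(-¾ + 57198) = √(228789/4) = 3*√25421/2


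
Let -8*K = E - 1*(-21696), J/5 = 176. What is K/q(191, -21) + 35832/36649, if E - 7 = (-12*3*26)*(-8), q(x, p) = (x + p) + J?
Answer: -768832159/307851600 ≈ -2.4974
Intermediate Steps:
J = 880 (J = 5*176 = 880)
q(x, p) = 880 + p + x (q(x, p) = (x + p) + 880 = (p + x) + 880 = 880 + p + x)
E = 7495 (E = 7 + (-12*3*26)*(-8) = 7 - 36*26*(-8) = 7 - 936*(-8) = 7 + 7488 = 7495)
K = -29191/8 (K = -(7495 - 1*(-21696))/8 = -(7495 + 21696)/8 = -⅛*29191 = -29191/8 ≈ -3648.9)
K/q(191, -21) + 35832/36649 = -29191/(8*(880 - 21 + 191)) + 35832/36649 = -29191/8/1050 + 35832*(1/36649) = -29191/8*1/1050 + 35832/36649 = -29191/8400 + 35832/36649 = -768832159/307851600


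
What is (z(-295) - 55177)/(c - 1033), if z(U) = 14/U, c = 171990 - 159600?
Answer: -16277229/3350315 ≈ -4.8584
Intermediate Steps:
c = 12390
(z(-295) - 55177)/(c - 1033) = (14/(-295) - 55177)/(12390 - 1033) = (14*(-1/295) - 55177)/11357 = (-14/295 - 55177)*(1/11357) = -16277229/295*1/11357 = -16277229/3350315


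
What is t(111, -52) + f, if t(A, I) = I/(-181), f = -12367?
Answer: -2238375/181 ≈ -12367.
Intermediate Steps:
t(A, I) = -I/181 (t(A, I) = I*(-1/181) = -I/181)
t(111, -52) + f = -1/181*(-52) - 12367 = 52/181 - 12367 = -2238375/181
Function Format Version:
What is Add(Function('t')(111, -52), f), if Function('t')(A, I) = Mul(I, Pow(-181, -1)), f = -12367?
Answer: Rational(-2238375, 181) ≈ -12367.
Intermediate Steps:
Function('t')(A, I) = Mul(Rational(-1, 181), I) (Function('t')(A, I) = Mul(I, Rational(-1, 181)) = Mul(Rational(-1, 181), I))
Add(Function('t')(111, -52), f) = Add(Mul(Rational(-1, 181), -52), -12367) = Add(Rational(52, 181), -12367) = Rational(-2238375, 181)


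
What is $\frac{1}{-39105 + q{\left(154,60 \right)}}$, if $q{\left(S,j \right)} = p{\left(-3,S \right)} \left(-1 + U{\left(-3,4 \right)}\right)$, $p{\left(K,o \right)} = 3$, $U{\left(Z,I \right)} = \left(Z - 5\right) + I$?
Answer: $- \frac{1}{39120} \approx -2.5562 \cdot 10^{-5}$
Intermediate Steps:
$U{\left(Z,I \right)} = -5 + I + Z$ ($U{\left(Z,I \right)} = \left(-5 + Z\right) + I = -5 + I + Z$)
$q{\left(S,j \right)} = -15$ ($q{\left(S,j \right)} = 3 \left(-1 - 4\right) = 3 \left(-5\right) = -15$)
$\frac{1}{-39105 + q{\left(154,60 \right)}} = \frac{1}{-39105 - 15} = \frac{1}{-39120} = - \frac{1}{39120}$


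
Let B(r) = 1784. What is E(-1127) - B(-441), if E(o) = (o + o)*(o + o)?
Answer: 5078732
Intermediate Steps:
E(o) = 4*o**2 (E(o) = (2*o)*(2*o) = 4*o**2)
E(-1127) - B(-441) = 4*(-1127)**2 - 1*1784 = 4*1270129 - 1784 = 5080516 - 1784 = 5078732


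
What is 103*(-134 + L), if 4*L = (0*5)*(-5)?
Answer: -13802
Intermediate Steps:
L = 0 (L = ((0*5)*(-5))/4 = (0*(-5))/4 = (¼)*0 = 0)
103*(-134 + L) = 103*(-134 + 0) = 103*(-134) = -13802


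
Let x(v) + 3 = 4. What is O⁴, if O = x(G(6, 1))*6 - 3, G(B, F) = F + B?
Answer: 81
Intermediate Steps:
G(B, F) = B + F
x(v) = 1 (x(v) = -3 + 4 = 1)
O = 3 (O = 1*6 - 3 = 6 - 3 = 3)
O⁴ = 3⁴ = 81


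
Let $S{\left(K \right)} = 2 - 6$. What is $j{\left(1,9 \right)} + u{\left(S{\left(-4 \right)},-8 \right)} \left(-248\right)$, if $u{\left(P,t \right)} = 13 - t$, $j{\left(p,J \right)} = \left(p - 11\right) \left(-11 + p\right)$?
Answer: $-5108$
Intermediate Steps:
$j{\left(p,J \right)} = \left(-11 + p\right)^{2}$ ($j{\left(p,J \right)} = \left(-11 + p\right) \left(-11 + p\right) = \left(-11 + p\right)^{2}$)
$S{\left(K \right)} = -4$ ($S{\left(K \right)} = 2 - 6 = -4$)
$j{\left(1,9 \right)} + u{\left(S{\left(-4 \right)},-8 \right)} \left(-248\right) = \left(-11 + 1\right)^{2} + \left(13 - -8\right) \left(-248\right) = \left(-10\right)^{2} + \left(13 + 8\right) \left(-248\right) = 100 + 21 \left(-248\right) = 100 - 5208 = -5108$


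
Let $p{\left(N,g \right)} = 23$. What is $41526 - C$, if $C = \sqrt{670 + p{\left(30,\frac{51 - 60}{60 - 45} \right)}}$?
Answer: $41526 - 3 \sqrt{77} \approx 41500.0$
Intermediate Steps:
$C = 3 \sqrt{77}$ ($C = \sqrt{670 + 23} = \sqrt{693} = 3 \sqrt{77} \approx 26.325$)
$41526 - C = 41526 - 3 \sqrt{77}$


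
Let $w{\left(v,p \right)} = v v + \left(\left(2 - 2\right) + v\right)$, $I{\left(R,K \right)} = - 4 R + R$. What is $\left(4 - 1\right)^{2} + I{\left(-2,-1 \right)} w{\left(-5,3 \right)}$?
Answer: $129$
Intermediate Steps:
$I{\left(R,K \right)} = - 3 R$
$w{\left(v,p \right)} = v + v^{2}$ ($w{\left(v,p \right)} = v^{2} + \left(0 + v\right) = v^{2} + v = v + v^{2}$)
$\left(4 - 1\right)^{2} + I{\left(-2,-1 \right)} w{\left(-5,3 \right)} = \left(4 - 1\right)^{2} + \left(-3\right) \left(-2\right) \left(- 5 \left(1 - 5\right)\right) = 3^{2} + 6 \left(\left(-5\right) \left(-4\right)\right) = 9 + 6 \cdot 20 = 9 + 120 = 129$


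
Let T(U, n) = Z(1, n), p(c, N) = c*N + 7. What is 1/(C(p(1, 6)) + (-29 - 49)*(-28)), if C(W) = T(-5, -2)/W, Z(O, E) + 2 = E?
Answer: 13/28388 ≈ 0.00045794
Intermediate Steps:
Z(O, E) = -2 + E
p(c, N) = 7 + N*c (p(c, N) = N*c + 7 = 7 + N*c)
T(U, n) = -2 + n
C(W) = -4/W (C(W) = (-2 - 2)/W = -4/W)
1/(C(p(1, 6)) + (-29 - 49)*(-28)) = 1/(-4/(7 + 6*1) + (-29 - 49)*(-28)) = 1/(-4/(7 + 6) - 78*(-28)) = 1/(-4/13 + 2184) = 1/(28388/13) = 13/28388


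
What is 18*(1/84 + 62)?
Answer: 15627/14 ≈ 1116.2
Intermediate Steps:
18*(1/84 + 62) = 18*(5209/84) = 15627/14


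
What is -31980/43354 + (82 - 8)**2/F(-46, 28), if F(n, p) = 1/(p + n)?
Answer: -2136674526/21677 ≈ -98569.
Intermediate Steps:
F(n, p) = 1/(n + p)
-31980/43354 + (82 - 8)**2/F(-46, 28) = -31980/43354 + (82 - 8)**2/(1/(-46 + 28)) = -31980*1/43354 + 74**2/(1/(-18)) = -15990/21677 + 5476/(-1/18) = -15990/21677 + 5476*(-18) = -15990/21677 - 98568 = -2136674526/21677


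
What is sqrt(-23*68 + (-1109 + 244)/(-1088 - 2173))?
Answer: I*sqrt(16628944479)/3261 ≈ 39.544*I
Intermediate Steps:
sqrt(-23*68 + (-1109 + 244)/(-1088 - 2173)) = sqrt(-1564 - 865/(-3261)) = sqrt(-1564 - 865*(-1/3261)) = sqrt(-1564 + 865/3261) = sqrt(-5099339/3261) = I*sqrt(16628944479)/3261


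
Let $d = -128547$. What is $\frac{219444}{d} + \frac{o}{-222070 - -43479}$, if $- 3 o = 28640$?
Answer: $- \frac{12654509348}{7652445759} \approx -1.6537$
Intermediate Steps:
$o = - \frac{28640}{3}$ ($o = \left(- \frac{1}{3}\right) 28640 = - \frac{28640}{3} \approx -9546.7$)
$\frac{219444}{d} + \frac{o}{-222070 - -43479} = \frac{219444}{-128547} - \frac{28640}{3 \left(-222070 - -43479\right)} = 219444 \left(- \frac{1}{128547}\right) - \frac{28640}{3 \left(-222070 + 43479\right)} = - \frac{73148}{42849} - \frac{28640}{3 \left(-178591\right)} = - \frac{73148}{42849} - - \frac{28640}{535773} = - \frac{73148}{42849} + \frac{28640}{535773} = - \frac{12654509348}{7652445759}$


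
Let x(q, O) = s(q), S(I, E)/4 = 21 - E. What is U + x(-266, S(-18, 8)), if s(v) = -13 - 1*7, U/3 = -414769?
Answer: -1244327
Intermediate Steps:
U = -1244307 (U = 3*(-414769) = -1244307)
S(I, E) = 84 - 4*E (S(I, E) = 4*(21 - E) = 84 - 4*E)
s(v) = -20 (s(v) = -13 - 7 = -20)
x(q, O) = -20
U + x(-266, S(-18, 8)) = -1244307 - 20 = -1244327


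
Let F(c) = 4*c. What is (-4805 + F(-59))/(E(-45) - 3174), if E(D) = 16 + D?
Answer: 5041/3203 ≈ 1.5738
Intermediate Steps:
(-4805 + F(-59))/(E(-45) - 3174) = (-4805 + 4*(-59))/((16 - 45) - 3174) = (-4805 - 236)/(-29 - 3174) = -5041/(-3203) = -5041*(-1/3203) = 5041/3203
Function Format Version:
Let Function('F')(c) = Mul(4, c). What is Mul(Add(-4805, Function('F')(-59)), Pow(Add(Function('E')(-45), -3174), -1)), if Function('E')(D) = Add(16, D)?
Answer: Rational(5041, 3203) ≈ 1.5738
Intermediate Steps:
Mul(Add(-4805, Function('F')(-59)), Pow(Add(Function('E')(-45), -3174), -1)) = Mul(Add(-4805, Mul(4, -59)), Pow(Add(Add(16, -45), -3174), -1)) = Mul(Add(-4805, -236), Pow(Add(-29, -3174), -1)) = Mul(-5041, Pow(-3203, -1)) = Mul(-5041, Rational(-1, 3203)) = Rational(5041, 3203)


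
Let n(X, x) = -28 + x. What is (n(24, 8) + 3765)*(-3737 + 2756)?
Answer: -3673845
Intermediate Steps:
(n(24, 8) + 3765)*(-3737 + 2756) = ((-28 + 8) + 3765)*(-3737 + 2756) = (-20 + 3765)*(-981) = 3745*(-981) = -3673845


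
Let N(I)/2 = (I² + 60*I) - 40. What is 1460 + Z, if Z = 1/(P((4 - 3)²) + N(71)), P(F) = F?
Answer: 27043581/18523 ≈ 1460.0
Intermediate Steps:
N(I) = -80 + 2*I² + 120*I (N(I) = 2*((I² + 60*I) - 40) = 2*(-40 + I² + 60*I) = -80 + 2*I² + 120*I)
Z = 1/18523 (Z = 1/((4 - 3)² + (-80 + 2*71² + 120*71)) = 1/(1² + (-80 + 2*5041 + 8520)) = 1/(1 + (-80 + 10082 + 8520)) = 1/(1 + 18522) = 1/18523 ≈ 5.3987e-5)
1460 + Z = 1460 + 1/18523 = 27043581/18523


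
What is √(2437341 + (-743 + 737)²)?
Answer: √2437377 ≈ 1561.2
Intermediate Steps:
√(2437341 + (-743 + 737)²) = √(2437341 + (-6)²) = √(2437341 + 36) = √2437377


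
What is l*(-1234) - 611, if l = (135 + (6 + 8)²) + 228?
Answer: -690417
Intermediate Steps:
l = 559 (l = (135 + 14²) + 228 = (135 + 196) + 228 = 331 + 228 = 559)
l*(-1234) - 611 = 559*(-1234) - 611 = -689806 - 611 = -690417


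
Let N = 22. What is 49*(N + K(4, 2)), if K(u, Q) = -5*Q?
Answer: 588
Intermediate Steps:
49*(N + K(4, 2)) = 49*(22 - 5*2) = 49*(22 - 10) = 49*12 = 588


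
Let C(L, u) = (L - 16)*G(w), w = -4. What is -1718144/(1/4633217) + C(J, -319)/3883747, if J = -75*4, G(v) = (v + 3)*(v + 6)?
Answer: -30916699999139951624/3883747 ≈ -7.9605e+12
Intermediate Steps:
G(v) = (3 + v)*(6 + v)
J = -300
C(L, u) = 32 - 2*L (C(L, u) = (L - 16)*(18 + (-4)**2 + 9*(-4)) = (-16 + L)*(18 + 16 - 36) = (-16 + L)*(-2) = 32 - 2*L)
-1718144/(1/4633217) + C(J, -319)/3883747 = -1718144/(1/4633217) + (32 - 2*(-300))/3883747 = -1718144/1/4633217 + (32 + 600)*(1/3883747) = -1718144*4633217 + 632*(1/3883747) = -7960533989248 + 632/3883747 = -30916699999139951624/3883747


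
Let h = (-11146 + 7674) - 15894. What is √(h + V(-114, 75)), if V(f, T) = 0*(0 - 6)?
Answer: I*√19366 ≈ 139.16*I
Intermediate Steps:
V(f, T) = 0 (V(f, T) = 0*(-6) = 0)
h = -19366 (h = -3472 - 15894 = -19366)
√(h + V(-114, 75)) = √(-19366 + 0) = √(-19366) = I*√19366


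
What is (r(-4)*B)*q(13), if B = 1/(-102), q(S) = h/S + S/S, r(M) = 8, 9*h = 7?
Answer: -496/5967 ≈ -0.083124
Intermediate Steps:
h = 7/9 (h = (1/9)*7 = 7/9 ≈ 0.77778)
q(S) = 1 + 7/(9*S) (q(S) = 7/(9*S) + S/S = 7/(9*S) + 1 = 1 + 7/(9*S))
B = -1/102 ≈ -0.0098039
(r(-4)*B)*q(13) = (8*(-1/102))*((7/9 + 13)/13) = -4*124/(663*9) = -4/51*124/117 = -496/5967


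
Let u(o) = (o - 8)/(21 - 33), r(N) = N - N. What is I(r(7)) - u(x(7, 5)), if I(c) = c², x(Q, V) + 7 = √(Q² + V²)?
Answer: -5/4 + √74/12 ≈ -0.53314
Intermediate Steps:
x(Q, V) = -7 + √(Q² + V²)
r(N) = 0
u(o) = ⅔ - o/12 (u(o) = (-8 + o)/(-12) = (-8 + o)*(-1/12) = ⅔ - o/12)
I(r(7)) - u(x(7, 5)) = 0² - (⅔ - (-7 + √(7² + 5²))/12) = 0 - (⅔ - (-7 + √(49 + 25))/12) = 0 - (⅔ - (-7 + √74)/12) = 0 - (⅔ + (7/12 - √74/12)) = 0 - (5/4 - √74/12) = 0 + (-5/4 + √74/12) = -5/4 + √74/12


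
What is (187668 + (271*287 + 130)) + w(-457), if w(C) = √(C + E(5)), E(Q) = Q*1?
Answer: 265575 + 2*I*√113 ≈ 2.6558e+5 + 21.26*I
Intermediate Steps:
E(Q) = Q
w(C) = √(5 + C) (w(C) = √(C + 5) = √(5 + C))
(187668 + (271*287 + 130)) + w(-457) = (187668 + (271*287 + 130)) + √(5 - 457) = (187668 + (77777 + 130)) + √(-452) = (187668 + 77907) + 2*I*√113 = 265575 + 2*I*√113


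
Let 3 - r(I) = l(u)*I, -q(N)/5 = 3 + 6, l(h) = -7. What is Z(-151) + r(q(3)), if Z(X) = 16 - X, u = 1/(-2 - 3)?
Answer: -145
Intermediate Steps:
u = -⅕ (u = 1/(-5) = -⅕ ≈ -0.20000)
q(N) = -45 (q(N) = -5*(3 + 6) = -5*9 = -45)
r(I) = 3 + 7*I (r(I) = 3 - (-7)*I = 3 + 7*I)
Z(-151) + r(q(3)) = (16 - 1*(-151)) + (3 + 7*(-45)) = (16 + 151) + (3 - 315) = 167 - 312 = -145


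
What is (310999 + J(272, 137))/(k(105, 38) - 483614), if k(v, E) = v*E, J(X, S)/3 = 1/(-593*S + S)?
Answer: -25223262893/38899424896 ≈ -0.64842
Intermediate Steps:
J(X, S) = -3/(592*S) (J(X, S) = 3/(-593*S + S) = 3/((-592*S)) = 3*(-1/(592*S)) = -3/(592*S))
k(v, E) = E*v
(310999 + J(272, 137))/(k(105, 38) - 483614) = (310999 - 3/592/137)/(38*105 - 483614) = (310999 - 3/592*1/137)/(3990 - 483614) = (310999 - 3/81104)/(-479624) = (25223262893/81104)*(-1/479624) = -25223262893/38899424896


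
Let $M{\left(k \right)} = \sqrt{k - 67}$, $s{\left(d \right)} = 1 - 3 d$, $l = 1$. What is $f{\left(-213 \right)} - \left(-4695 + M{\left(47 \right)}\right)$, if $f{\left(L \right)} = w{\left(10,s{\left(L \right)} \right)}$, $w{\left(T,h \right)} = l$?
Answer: $4696 - 2 i \sqrt{5} \approx 4696.0 - 4.4721 i$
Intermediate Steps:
$M{\left(k \right)} = \sqrt{-67 + k}$
$w{\left(T,h \right)} = 1$
$f{\left(L \right)} = 1$
$f{\left(-213 \right)} - \left(-4695 + M{\left(47 \right)}\right) = 1 + \left(4695 - \sqrt{-67 + 47}\right) = 1 + \left(4695 - \sqrt{-20}\right) = 1 + \left(4695 - 2 i \sqrt{5}\right) = 4696 - 2 i \sqrt{5}$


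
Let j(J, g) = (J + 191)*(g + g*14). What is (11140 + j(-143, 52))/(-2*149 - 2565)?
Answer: -6940/409 ≈ -16.968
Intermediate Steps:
j(J, g) = 15*g*(191 + J) (j(J, g) = (191 + J)*(g + 14*g) = (191 + J)*(15*g) = 15*g*(191 + J))
(11140 + j(-143, 52))/(-2*149 - 2565) = (11140 + 15*52*(191 - 143))/(-2*149 - 2565) = (11140 + 15*52*48)/(-298 - 2565) = (11140 + 37440)/(-2863) = 48580*(-1/2863) = -6940/409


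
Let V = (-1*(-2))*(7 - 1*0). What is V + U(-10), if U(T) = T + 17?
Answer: 21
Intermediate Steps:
U(T) = 17 + T
V = 14 (V = 2*(7 + 0) = 2*7 = 14)
V + U(-10) = 14 + (17 - 10) = 14 + 7 = 21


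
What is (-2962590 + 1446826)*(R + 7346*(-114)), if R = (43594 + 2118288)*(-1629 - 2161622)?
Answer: 7088764761672561064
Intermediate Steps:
R = -4676693398382 (R = 2161882*(-2163251) = -4676693398382)
(-2962590 + 1446826)*(R + 7346*(-114)) = (-2962590 + 1446826)*(-4676693398382 + 7346*(-114)) = -1515764*(-4676693398382 - 837444) = -1515764*(-4676694235826) = 7088764761672561064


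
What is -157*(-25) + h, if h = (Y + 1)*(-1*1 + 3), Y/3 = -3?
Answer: 3909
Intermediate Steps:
Y = -9 (Y = 3*(-3) = -9)
h = -16 (h = (-9 + 1)*(-1*1 + 3) = -8*(-1 + 3) = -8*2 = -16)
-157*(-25) + h = -157*(-25) - 16 = 3925 - 16 = 3909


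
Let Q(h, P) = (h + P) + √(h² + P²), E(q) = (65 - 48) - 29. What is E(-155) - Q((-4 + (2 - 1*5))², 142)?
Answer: -203 - √22565 ≈ -353.22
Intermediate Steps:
E(q) = -12 (E(q) = 17 - 29 = -12)
Q(h, P) = P + h + √(P² + h²) (Q(h, P) = (P + h) + √(P² + h²) = P + h + √(P² + h²))
E(-155) - Q((-4 + (2 - 1*5))², 142) = -12 - (142 + (-4 + (2 - 1*5))² + √(142² + ((-4 + (2 - 1*5))²)²)) = -12 - (142 + (-4 + (2 - 5))² + √(20164 + ((-4 + (2 - 5))²)²)) = -12 - (142 + (-4 - 3)² + √(20164 + ((-4 - 3)²)²)) = -12 - (142 + (-7)² + √(20164 + ((-7)²)²)) = -12 - (142 + 49 + √(20164 + 49²)) = -12 - (142 + 49 + √(20164 + 2401)) = -12 - (142 + 49 + √22565) = -12 - (191 + √22565) = -12 + (-191 - √22565) = -203 - √22565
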